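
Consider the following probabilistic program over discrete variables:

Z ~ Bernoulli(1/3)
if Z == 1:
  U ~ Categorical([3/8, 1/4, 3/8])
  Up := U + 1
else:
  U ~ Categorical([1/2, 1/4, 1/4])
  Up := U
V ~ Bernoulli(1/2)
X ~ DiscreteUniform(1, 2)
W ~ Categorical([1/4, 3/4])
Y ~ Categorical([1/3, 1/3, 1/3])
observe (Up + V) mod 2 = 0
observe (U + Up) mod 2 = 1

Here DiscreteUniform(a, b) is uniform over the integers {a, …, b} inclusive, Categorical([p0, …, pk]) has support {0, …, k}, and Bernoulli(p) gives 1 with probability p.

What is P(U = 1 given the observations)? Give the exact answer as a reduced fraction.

P(U = 1 | obs) = 1/4

Enumerate traces; 36 have nonzero weight after conditioning:
  (Z=1, U=0, V=1, X=1, W=0, Y=0) weight 1/384
  (Z=1, U=0, V=1, X=1, W=0, Y=1) weight 1/384
  (Z=1, U=0, V=1, X=1, W=0, Y=2) weight 1/384
  (Z=1, U=0, V=1, X=1, W=1, Y=0) weight 1/128
  (Z=1, U=0, V=1, X=1, W=1, Y=1) weight 1/128
  (Z=1, U=0, V=1, X=1, W=1, Y=2) weight 1/128
  (Z=1, U=0, V=1, X=2, W=0, Y=0) weight 1/384
  (Z=1, U=0, V=1, X=2, W=0, Y=1) weight 1/384
  (Z=1, U=1, V=0, X=1, W=0, Y=0) weight 1/576
  (Z=1, U=2, V=1, X=1, W=0, Y=0) weight 1/384
  … 26 more
Group by U:
  weight(U=0) = 1/16
  weight(U=1) = 1/24
  weight(U=2) = 1/16
Total weight = 1/16 + 1/24 + 1/16 = 1/6
P(U=0 | obs) = 1/16 / 1/6 = 3/8
P(U=1 | obs) = 1/24 / 1/6 = 1/4
P(U=2 | obs) = 1/16 / 1/6 = 3/8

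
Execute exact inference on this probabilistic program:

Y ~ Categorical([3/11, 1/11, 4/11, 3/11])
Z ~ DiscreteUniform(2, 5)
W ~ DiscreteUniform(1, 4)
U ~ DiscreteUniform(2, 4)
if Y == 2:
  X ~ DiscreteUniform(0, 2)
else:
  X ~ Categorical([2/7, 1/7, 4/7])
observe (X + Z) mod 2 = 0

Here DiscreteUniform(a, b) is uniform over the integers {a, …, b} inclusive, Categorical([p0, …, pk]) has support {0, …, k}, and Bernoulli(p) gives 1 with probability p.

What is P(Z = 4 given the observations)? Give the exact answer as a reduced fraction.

Enumerate traces; 288 have nonzero weight after conditioning:
  (Y=0, Z=2, W=1, U=2, X=0) weight 1/616
  (Y=0, Z=2, W=1, U=2, X=2) weight 1/308
  (Y=0, Z=2, W=1, U=3, X=0) weight 1/616
  (Y=0, Z=2, W=1, U=3, X=2) weight 1/308
  (Y=0, Z=2, W=1, U=4, X=0) weight 1/616
  (Y=0, Z=2, W=1, U=4, X=2) weight 1/308
  (Y=0, Z=2, W=2, U=2, X=0) weight 1/616
  (Y=0, Z=2, W=2, U=2, X=2) weight 1/308
  (Y=0, Z=3, W=1, U=2, X=1) weight 1/1232
  (Y=0, Z=4, W=1, U=2, X=0) weight 1/616
  … 278 more
Group by Z:
  weight(Z=2) = 13/66
  weight(Z=3) = 7/132
  weight(Z=4) = 13/66
  weight(Z=5) = 7/132
Total weight = 13/66 + 7/132 + 13/66 + 7/132 = 1/2
P(Z=2 | obs) = 13/66 / 1/2 = 13/33
P(Z=3 | obs) = 7/132 / 1/2 = 7/66
P(Z=4 | obs) = 13/66 / 1/2 = 13/33
P(Z=5 | obs) = 7/132 / 1/2 = 7/66

P(Z = 4 | obs) = 13/33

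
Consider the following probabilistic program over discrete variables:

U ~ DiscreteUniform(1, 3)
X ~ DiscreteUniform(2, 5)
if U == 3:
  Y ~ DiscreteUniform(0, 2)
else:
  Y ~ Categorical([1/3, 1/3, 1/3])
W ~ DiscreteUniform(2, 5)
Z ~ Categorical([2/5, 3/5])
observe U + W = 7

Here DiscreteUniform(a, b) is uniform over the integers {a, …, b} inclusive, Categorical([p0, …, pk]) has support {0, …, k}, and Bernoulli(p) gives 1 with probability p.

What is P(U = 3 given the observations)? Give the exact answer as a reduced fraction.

P(U = 3 | obs) = 1/2

Enumerate traces; 48 have nonzero weight after conditioning:
  (U=2, X=2, Y=0, W=5, Z=0) weight 1/360
  (U=2, X=2, Y=0, W=5, Z=1) weight 1/240
  (U=2, X=2, Y=1, W=5, Z=0) weight 1/360
  (U=2, X=2, Y=1, W=5, Z=1) weight 1/240
  (U=2, X=2, Y=2, W=5, Z=0) weight 1/360
  (U=2, X=2, Y=2, W=5, Z=1) weight 1/240
  (U=2, X=3, Y=0, W=5, Z=0) weight 1/360
  (U=2, X=3, Y=0, W=5, Z=1) weight 1/240
  (U=3, X=2, Y=0, W=4, Z=0) weight 1/360
  … 39 more
Group by U:
  weight(U=2) = 1/12
  weight(U=3) = 1/12
Total weight = 1/12 + 1/12 = 1/6
P(U=2 | obs) = 1/12 / 1/6 = 1/2
P(U=3 | obs) = 1/12 / 1/6 = 1/2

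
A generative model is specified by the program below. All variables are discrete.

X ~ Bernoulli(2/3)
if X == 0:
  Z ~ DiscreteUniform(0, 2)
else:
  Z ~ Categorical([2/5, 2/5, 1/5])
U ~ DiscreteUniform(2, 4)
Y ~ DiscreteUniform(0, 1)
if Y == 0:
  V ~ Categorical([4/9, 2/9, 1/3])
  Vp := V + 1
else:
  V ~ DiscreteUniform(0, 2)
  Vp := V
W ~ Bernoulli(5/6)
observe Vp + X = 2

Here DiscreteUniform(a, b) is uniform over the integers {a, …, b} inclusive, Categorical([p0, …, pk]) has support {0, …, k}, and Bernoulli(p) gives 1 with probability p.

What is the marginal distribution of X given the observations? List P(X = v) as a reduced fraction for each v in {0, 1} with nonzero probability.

Enumerate traces; 72 have nonzero weight after conditioning:
  (X=0, Z=0, U=2, Y=0, V=1, W=0) weight 1/1458
  (X=0, Z=0, U=2, Y=0, V=1, W=1) weight 5/1458
  (X=0, Z=0, U=2, Y=1, V=2, W=0) weight 1/972
  (X=0, Z=0, U=2, Y=1, V=2, W=1) weight 5/972
  (X=0, Z=0, U=3, Y=0, V=1, W=0) weight 1/1458
  (X=0, Z=0, U=3, Y=0, V=1, W=1) weight 5/1458
  (X=0, Z=0, U=3, Y=1, V=2, W=0) weight 1/972
  (X=0, Z=0, U=3, Y=1, V=2, W=1) weight 5/972
  (X=1, Z=0, U=2, Y=0, V=0, W=0) weight 4/1215
  … 63 more
Group by X:
  weight(X=0) = 5/54
  weight(X=1) = 7/27
Total weight = 5/54 + 7/27 = 19/54
P(X=0 | obs) = 5/54 / 19/54 = 5/19
P(X=1 | obs) = 7/27 / 19/54 = 14/19

P(X=0) = 5/19, P(X=1) = 14/19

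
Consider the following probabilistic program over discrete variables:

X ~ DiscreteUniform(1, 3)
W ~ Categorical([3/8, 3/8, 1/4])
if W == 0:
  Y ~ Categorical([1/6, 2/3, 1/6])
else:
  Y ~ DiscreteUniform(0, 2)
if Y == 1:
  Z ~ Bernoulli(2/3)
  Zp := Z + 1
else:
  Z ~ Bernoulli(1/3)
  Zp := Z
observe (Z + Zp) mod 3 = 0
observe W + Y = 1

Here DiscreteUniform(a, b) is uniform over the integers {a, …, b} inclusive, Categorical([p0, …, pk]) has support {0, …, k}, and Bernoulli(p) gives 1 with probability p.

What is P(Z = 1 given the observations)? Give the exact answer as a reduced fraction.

Enumerate traces; 6 have nonzero weight after conditioning:
  (X=1, W=0, Y=1, Z=1) weight 1/18
  (X=1, W=1, Y=0, Z=0) weight 1/36
  (X=2, W=0, Y=1, Z=1) weight 1/18
  (X=2, W=1, Y=0, Z=0) weight 1/36
  (X=3, W=0, Y=1, Z=1) weight 1/18
  (X=3, W=1, Y=0, Z=0) weight 1/36
Group by Z:
  weight(Z=0) = 1/12
  weight(Z=1) = 1/6
Total weight = 1/12 + 1/6 = 1/4
P(Z=0 | obs) = 1/12 / 1/4 = 1/3
P(Z=1 | obs) = 1/6 / 1/4 = 2/3

P(Z = 1 | obs) = 2/3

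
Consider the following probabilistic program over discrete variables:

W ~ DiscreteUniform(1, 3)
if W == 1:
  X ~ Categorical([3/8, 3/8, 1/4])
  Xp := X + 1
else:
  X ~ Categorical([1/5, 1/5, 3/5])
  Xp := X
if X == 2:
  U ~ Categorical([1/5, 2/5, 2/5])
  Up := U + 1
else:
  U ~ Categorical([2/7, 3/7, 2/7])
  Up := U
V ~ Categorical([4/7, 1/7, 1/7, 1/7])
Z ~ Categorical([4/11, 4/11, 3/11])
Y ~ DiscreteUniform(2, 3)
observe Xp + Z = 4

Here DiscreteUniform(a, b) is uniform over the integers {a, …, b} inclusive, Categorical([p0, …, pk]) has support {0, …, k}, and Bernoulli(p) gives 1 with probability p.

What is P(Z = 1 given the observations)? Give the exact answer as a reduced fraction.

Enumerate traces; 96 have nonzero weight after conditioning:
  (W=1, X=1, U=0, V=0, Z=2, Y=2) weight 3/1078
  (W=1, X=1, U=0, V=0, Z=2, Y=3) weight 3/1078
  (W=1, X=1, U=0, V=1, Z=2, Y=2) weight 3/4312
  (W=1, X=1, U=0, V=1, Z=2, Y=3) weight 3/4312
  (W=1, X=1, U=0, V=2, Z=2, Y=2) weight 3/4312
  (W=1, X=1, U=0, V=2, Z=2, Y=3) weight 3/4312
  (W=1, X=1, U=0, V=3, Z=2, Y=2) weight 3/4312
  (W=1, X=1, U=0, V=3, Z=2, Y=3) weight 3/4312
  (W=1, X=2, U=0, V=0, Z=1, Y=2) weight 2/1155
  … 87 more
Group by Z:
  weight(Z=1) = 1/33
  weight(Z=2) = 63/440
Total weight = 1/33 + 63/440 = 229/1320
P(Z=1 | obs) = 1/33 / 229/1320 = 40/229
P(Z=2 | obs) = 63/440 / 229/1320 = 189/229

P(Z = 1 | obs) = 40/229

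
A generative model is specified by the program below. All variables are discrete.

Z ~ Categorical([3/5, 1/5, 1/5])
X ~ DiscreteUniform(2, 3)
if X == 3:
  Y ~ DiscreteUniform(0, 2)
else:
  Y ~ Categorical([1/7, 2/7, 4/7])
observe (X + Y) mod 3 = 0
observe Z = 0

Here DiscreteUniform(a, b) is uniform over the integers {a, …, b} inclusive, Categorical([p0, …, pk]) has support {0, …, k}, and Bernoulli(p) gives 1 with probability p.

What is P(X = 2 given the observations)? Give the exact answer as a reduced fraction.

Enumerate traces; 2 have nonzero weight after conditioning:
  (Z=0, X=2, Y=1) weight 3/35
  (Z=0, X=3, Y=0) weight 1/10
Group by X:
  weight(X=2) = 3/35
  weight(X=3) = 1/10
Total weight = 3/35 + 1/10 = 13/70
P(X=2 | obs) = 3/35 / 13/70 = 6/13
P(X=3 | obs) = 1/10 / 13/70 = 7/13

P(X = 2 | obs) = 6/13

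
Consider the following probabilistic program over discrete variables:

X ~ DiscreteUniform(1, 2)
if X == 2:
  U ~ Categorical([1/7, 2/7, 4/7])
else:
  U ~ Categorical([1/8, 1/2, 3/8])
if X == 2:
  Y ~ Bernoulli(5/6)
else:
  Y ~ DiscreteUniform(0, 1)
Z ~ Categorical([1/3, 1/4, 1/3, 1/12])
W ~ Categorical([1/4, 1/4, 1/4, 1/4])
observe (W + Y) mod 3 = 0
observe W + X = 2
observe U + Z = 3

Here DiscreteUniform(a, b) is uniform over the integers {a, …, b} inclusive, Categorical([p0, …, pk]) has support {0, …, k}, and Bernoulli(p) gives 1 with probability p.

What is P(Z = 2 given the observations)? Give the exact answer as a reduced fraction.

Enumerate traces; 3 have nonzero weight after conditioning:
  (X=2, U=0, Y=0, Z=3, W=0) weight 1/4032
  (X=2, U=1, Y=0, Z=2, W=0) weight 1/504
  (X=2, U=2, Y=0, Z=1, W=0) weight 1/336
Group by Z:
  weight(Z=1) = 1/336
  weight(Z=2) = 1/504
  weight(Z=3) = 1/4032
Total weight = 1/336 + 1/504 + 1/4032 = 1/192
P(Z=1 | obs) = 1/336 / 1/192 = 4/7
P(Z=2 | obs) = 1/504 / 1/192 = 8/21
P(Z=3 | obs) = 1/4032 / 1/192 = 1/21

P(Z = 2 | obs) = 8/21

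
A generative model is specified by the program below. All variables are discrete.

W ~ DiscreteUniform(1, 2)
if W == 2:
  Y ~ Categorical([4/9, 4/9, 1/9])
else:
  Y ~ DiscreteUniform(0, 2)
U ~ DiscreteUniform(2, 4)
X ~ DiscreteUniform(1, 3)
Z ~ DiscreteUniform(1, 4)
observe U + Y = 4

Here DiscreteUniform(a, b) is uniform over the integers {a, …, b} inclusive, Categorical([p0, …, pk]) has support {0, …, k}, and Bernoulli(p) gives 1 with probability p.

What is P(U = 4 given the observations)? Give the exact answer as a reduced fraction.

P(U = 4 | obs) = 7/18

Enumerate traces; 72 have nonzero weight after conditioning:
  (W=1, Y=0, U=4, X=1, Z=1) weight 1/216
  (W=1, Y=0, U=4, X=1, Z=2) weight 1/216
  (W=1, Y=0, U=4, X=1, Z=3) weight 1/216
  (W=1, Y=0, U=4, X=1, Z=4) weight 1/216
  (W=1, Y=0, U=4, X=2, Z=1) weight 1/216
  (W=1, Y=0, U=4, X=2, Z=2) weight 1/216
  (W=1, Y=0, U=4, X=2, Z=3) weight 1/216
  (W=1, Y=0, U=4, X=2, Z=4) weight 1/216
  (W=1, Y=1, U=3, X=1, Z=1) weight 1/216
  (W=1, Y=2, U=2, X=1, Z=1) weight 1/216
  … 62 more
Group by U:
  weight(U=2) = 2/27
  weight(U=3) = 7/54
  weight(U=4) = 7/54
Total weight = 2/27 + 7/54 + 7/54 = 1/3
P(U=2 | obs) = 2/27 / 1/3 = 2/9
P(U=3 | obs) = 7/54 / 1/3 = 7/18
P(U=4 | obs) = 7/54 / 1/3 = 7/18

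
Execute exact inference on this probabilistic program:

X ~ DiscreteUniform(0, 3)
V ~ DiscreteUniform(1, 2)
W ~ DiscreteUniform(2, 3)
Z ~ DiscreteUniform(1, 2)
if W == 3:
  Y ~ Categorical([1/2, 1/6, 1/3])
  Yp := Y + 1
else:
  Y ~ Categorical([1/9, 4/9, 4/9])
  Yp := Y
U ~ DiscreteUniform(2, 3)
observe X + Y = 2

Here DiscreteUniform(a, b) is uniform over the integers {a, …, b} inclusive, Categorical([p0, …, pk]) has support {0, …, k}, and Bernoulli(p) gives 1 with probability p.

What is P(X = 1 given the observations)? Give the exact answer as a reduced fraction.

P(X = 1 | obs) = 11/36

Enumerate traces; 48 have nonzero weight after conditioning:
  (X=0, V=1, W=2, Z=1, Y=2, U=2) weight 1/144
  (X=0, V=1, W=2, Z=1, Y=2, U=3) weight 1/144
  (X=0, V=1, W=2, Z=2, Y=2, U=2) weight 1/144
  (X=0, V=1, W=2, Z=2, Y=2, U=3) weight 1/144
  (X=0, V=1, W=3, Z=1, Y=2, U=2) weight 1/192
  (X=0, V=1, W=3, Z=1, Y=2, U=3) weight 1/192
  (X=0, V=1, W=3, Z=2, Y=2, U=2) weight 1/192
  (X=0, V=1, W=3, Z=2, Y=2, U=3) weight 1/192
  (X=1, V=1, W=2, Z=1, Y=1, U=2) weight 1/144
  (X=2, V=1, W=2, Z=1, Y=0, U=2) weight 1/576
  … 38 more
Group by X:
  weight(X=0) = 7/72
  weight(X=1) = 11/144
  weight(X=2) = 11/144
Total weight = 7/72 + 11/144 + 11/144 = 1/4
P(X=0 | obs) = 7/72 / 1/4 = 7/18
P(X=1 | obs) = 11/144 / 1/4 = 11/36
P(X=2 | obs) = 11/144 / 1/4 = 11/36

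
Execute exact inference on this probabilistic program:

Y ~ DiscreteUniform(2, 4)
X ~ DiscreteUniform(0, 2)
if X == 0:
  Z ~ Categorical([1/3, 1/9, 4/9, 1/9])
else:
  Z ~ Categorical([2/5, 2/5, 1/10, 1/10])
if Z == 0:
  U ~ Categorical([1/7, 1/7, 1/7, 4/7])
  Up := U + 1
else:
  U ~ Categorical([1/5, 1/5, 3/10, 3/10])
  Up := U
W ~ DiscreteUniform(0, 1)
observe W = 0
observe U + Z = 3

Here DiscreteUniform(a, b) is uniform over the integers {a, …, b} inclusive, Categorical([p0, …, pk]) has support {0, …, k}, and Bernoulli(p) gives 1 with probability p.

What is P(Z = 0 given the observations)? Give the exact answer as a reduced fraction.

P(Z = 0 | obs) = 2040/3503

Enumerate traces; 36 have nonzero weight after conditioning:
  (Y=2, X=0, Z=0, U=3, W=0) weight 2/189
  (Y=2, X=0, Z=1, U=2, W=0) weight 1/540
  (Y=2, X=0, Z=2, U=1, W=0) weight 2/405
  (Y=2, X=0, Z=3, U=0, W=0) weight 1/810
  (Y=2, X=1, Z=0, U=3, W=0) weight 4/315
  (Y=2, X=1, Z=1, U=2, W=0) weight 1/150
  (Y=2, X=1, Z=2, U=1, W=0) weight 1/900
  (Y=2, X=1, Z=3, U=0, W=0) weight 1/900
  … 28 more
Group by Z:
  weight(Z=0) = 34/315
  weight(Z=1) = 41/900
  weight(Z=2) = 29/1350
  weight(Z=3) = 7/675
Total weight = 34/315 + 41/900 + 29/1350 + 7/675 = 3503/18900
P(Z=0 | obs) = 34/315 / 3503/18900 = 2040/3503
P(Z=1 | obs) = 41/900 / 3503/18900 = 861/3503
P(Z=2 | obs) = 29/1350 / 3503/18900 = 406/3503
P(Z=3 | obs) = 7/675 / 3503/18900 = 196/3503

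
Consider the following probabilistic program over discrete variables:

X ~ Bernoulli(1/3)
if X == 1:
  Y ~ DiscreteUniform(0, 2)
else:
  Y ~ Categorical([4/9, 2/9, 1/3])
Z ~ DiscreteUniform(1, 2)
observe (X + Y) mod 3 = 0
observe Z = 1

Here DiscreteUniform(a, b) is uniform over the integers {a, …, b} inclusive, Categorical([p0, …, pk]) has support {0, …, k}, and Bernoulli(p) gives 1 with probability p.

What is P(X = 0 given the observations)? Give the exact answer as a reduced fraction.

Enumerate traces; 2 have nonzero weight after conditioning:
  (X=0, Y=0, Z=1) weight 4/27
  (X=1, Y=2, Z=1) weight 1/18
Group by X:
  weight(X=0) = 4/27
  weight(X=1) = 1/18
Total weight = 4/27 + 1/18 = 11/54
P(X=0 | obs) = 4/27 / 11/54 = 8/11
P(X=1 | obs) = 1/18 / 11/54 = 3/11

P(X = 0 | obs) = 8/11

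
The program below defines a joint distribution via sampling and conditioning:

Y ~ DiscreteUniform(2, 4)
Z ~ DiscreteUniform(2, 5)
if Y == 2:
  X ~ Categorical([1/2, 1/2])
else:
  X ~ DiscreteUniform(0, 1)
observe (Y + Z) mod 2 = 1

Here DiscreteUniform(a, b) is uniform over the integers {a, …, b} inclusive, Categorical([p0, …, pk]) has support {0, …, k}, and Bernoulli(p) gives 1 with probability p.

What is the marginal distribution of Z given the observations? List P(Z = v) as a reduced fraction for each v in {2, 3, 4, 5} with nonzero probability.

Enumerate traces; 12 have nonzero weight after conditioning:
  (Y=2, Z=3, X=0) weight 1/24
  (Y=2, Z=3, X=1) weight 1/24
  (Y=2, Z=5, X=0) weight 1/24
  (Y=2, Z=5, X=1) weight 1/24
  (Y=3, Z=2, X=0) weight 1/24
  (Y=3, Z=2, X=1) weight 1/24
  (Y=3, Z=4, X=0) weight 1/24
  (Y=3, Z=4, X=1) weight 1/24
  … 4 more
Group by Z:
  weight(Z=2) = 1/12
  weight(Z=3) = 1/6
  weight(Z=4) = 1/12
  weight(Z=5) = 1/6
Total weight = 1/12 + 1/6 + 1/12 + 1/6 = 1/2
P(Z=2 | obs) = 1/12 / 1/2 = 1/6
P(Z=3 | obs) = 1/6 / 1/2 = 1/3
P(Z=4 | obs) = 1/12 / 1/2 = 1/6
P(Z=5 | obs) = 1/6 / 1/2 = 1/3

P(Z=2) = 1/6, P(Z=3) = 1/3, P(Z=4) = 1/6, P(Z=5) = 1/3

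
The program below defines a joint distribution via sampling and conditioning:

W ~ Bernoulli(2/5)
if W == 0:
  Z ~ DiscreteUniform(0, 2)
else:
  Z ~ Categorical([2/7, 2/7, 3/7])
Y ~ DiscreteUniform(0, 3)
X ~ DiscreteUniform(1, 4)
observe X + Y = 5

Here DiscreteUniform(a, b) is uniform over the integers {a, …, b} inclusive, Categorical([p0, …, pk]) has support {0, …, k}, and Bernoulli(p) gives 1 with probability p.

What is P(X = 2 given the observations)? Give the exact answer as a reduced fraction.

P(X = 2 | obs) = 1/3

Enumerate traces; 18 have nonzero weight after conditioning:
  (W=0, Z=0, Y=1, X=4) weight 1/80
  (W=0, Z=0, Y=2, X=3) weight 1/80
  (W=0, Z=0, Y=3, X=2) weight 1/80
  (W=0, Z=1, Y=1, X=4) weight 1/80
  (W=0, Z=1, Y=2, X=3) weight 1/80
  (W=0, Z=1, Y=3, X=2) weight 1/80
  (W=0, Z=2, Y=1, X=4) weight 1/80
  (W=0, Z=2, Y=2, X=3) weight 1/80
  … 10 more
Group by X:
  weight(X=2) = 1/16
  weight(X=3) = 1/16
  weight(X=4) = 1/16
Total weight = 1/16 + 1/16 + 1/16 = 3/16
P(X=2 | obs) = 1/16 / 3/16 = 1/3
P(X=3 | obs) = 1/16 / 3/16 = 1/3
P(X=4 | obs) = 1/16 / 3/16 = 1/3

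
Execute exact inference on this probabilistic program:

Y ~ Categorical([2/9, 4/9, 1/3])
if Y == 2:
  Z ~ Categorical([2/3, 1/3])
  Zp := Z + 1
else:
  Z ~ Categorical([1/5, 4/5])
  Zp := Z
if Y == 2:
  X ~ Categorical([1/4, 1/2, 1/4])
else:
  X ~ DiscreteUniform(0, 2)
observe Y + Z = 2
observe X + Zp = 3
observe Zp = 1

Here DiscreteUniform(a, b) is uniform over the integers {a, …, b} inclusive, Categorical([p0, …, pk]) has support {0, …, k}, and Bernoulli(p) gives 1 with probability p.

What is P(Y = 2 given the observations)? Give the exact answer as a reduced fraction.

P(Y = 2 | obs) = 15/47

Enumerate traces; 2 have nonzero weight after conditioning:
  (Y=1, Z=1, X=2) weight 16/135
  (Y=2, Z=0, X=2) weight 1/18
Group by Y:
  weight(Y=1) = 16/135
  weight(Y=2) = 1/18
Total weight = 16/135 + 1/18 = 47/270
P(Y=1 | obs) = 16/135 / 47/270 = 32/47
P(Y=2 | obs) = 1/18 / 47/270 = 15/47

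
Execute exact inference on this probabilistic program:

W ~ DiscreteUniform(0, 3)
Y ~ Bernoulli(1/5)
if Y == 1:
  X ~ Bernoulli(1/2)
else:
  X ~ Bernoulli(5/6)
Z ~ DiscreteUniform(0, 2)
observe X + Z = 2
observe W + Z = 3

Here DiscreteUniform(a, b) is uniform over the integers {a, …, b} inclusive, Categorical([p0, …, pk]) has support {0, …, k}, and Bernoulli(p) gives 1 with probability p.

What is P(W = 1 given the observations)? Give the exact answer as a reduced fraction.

Enumerate traces; 4 have nonzero weight after conditioning:
  (W=1, Y=0, X=0, Z=2) weight 1/90
  (W=1, Y=1, X=0, Z=2) weight 1/120
  (W=2, Y=0, X=1, Z=1) weight 1/18
  (W=2, Y=1, X=1, Z=1) weight 1/120
Group by W:
  weight(W=1) = 7/360
  weight(W=2) = 23/360
Total weight = 7/360 + 23/360 = 1/12
P(W=1 | obs) = 7/360 / 1/12 = 7/30
P(W=2 | obs) = 23/360 / 1/12 = 23/30

P(W = 1 | obs) = 7/30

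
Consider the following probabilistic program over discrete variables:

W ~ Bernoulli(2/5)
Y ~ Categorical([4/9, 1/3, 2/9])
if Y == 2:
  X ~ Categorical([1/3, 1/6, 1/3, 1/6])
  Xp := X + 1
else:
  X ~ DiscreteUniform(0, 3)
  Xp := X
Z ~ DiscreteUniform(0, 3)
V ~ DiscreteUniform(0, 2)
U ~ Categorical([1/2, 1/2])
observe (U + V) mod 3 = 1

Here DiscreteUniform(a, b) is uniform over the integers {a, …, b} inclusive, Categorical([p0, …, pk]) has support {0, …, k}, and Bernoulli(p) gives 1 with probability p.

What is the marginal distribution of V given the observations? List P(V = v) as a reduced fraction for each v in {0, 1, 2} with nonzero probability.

Enumerate traces; 192 have nonzero weight after conditioning:
  (W=0, Y=0, X=0, Z=0, V=0, U=1) weight 1/360
  (W=0, Y=0, X=0, Z=0, V=1, U=0) weight 1/360
  (W=0, Y=0, X=0, Z=1, V=0, U=1) weight 1/360
  (W=0, Y=0, X=0, Z=1, V=1, U=0) weight 1/360
  (W=0, Y=0, X=0, Z=2, V=0, U=1) weight 1/360
  (W=0, Y=0, X=0, Z=2, V=1, U=0) weight 1/360
  (W=0, Y=0, X=0, Z=3, V=0, U=1) weight 1/360
  (W=0, Y=0, X=0, Z=3, V=1, U=0) weight 1/360
  … 184 more
Group by V:
  weight(V=0) = 1/6
  weight(V=1) = 1/6
Total weight = 1/6 + 1/6 = 1/3
P(V=0 | obs) = 1/6 / 1/3 = 1/2
P(V=1 | obs) = 1/6 / 1/3 = 1/2

P(V=0) = 1/2, P(V=1) = 1/2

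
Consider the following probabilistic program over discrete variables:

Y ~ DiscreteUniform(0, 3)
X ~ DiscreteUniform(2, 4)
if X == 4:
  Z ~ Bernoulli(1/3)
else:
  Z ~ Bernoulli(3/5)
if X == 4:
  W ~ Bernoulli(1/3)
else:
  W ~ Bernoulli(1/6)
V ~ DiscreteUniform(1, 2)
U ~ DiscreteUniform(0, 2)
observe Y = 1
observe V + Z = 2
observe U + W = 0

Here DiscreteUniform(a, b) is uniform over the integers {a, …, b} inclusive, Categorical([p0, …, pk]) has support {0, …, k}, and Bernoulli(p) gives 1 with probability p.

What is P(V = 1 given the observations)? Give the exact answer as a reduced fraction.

P(V = 1 | obs) = 11/21

Enumerate traces; 6 have nonzero weight after conditioning:
  (Y=1, X=2, Z=0, W=0, V=2, U=0) weight 1/216
  (Y=1, X=2, Z=1, W=0, V=1, U=0) weight 1/144
  (Y=1, X=3, Z=0, W=0, V=2, U=0) weight 1/216
  (Y=1, X=3, Z=1, W=0, V=1, U=0) weight 1/144
  (Y=1, X=4, Z=0, W=0, V=2, U=0) weight 1/162
  (Y=1, X=4, Z=1, W=0, V=1, U=0) weight 1/324
Group by V:
  weight(V=1) = 11/648
  weight(V=2) = 5/324
Total weight = 11/648 + 5/324 = 7/216
P(V=1 | obs) = 11/648 / 7/216 = 11/21
P(V=2 | obs) = 5/324 / 7/216 = 10/21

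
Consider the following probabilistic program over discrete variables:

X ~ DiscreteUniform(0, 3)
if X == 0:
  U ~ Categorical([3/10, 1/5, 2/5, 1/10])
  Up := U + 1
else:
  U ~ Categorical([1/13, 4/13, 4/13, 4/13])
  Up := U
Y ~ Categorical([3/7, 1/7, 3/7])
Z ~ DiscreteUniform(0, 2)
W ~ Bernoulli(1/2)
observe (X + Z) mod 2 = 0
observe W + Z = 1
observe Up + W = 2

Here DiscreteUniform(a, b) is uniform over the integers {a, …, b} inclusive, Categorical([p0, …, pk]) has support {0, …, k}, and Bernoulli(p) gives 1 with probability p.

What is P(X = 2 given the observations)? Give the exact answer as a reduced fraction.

Enumerate traces; 12 have nonzero weight after conditioning:
  (X=0, U=0, Y=0, Z=0, W=1) weight 3/560
  (X=0, U=0, Y=1, Z=0, W=1) weight 1/560
  (X=0, U=0, Y=2, Z=0, W=1) weight 3/560
  (X=1, U=2, Y=0, Z=1, W=0) weight 1/182
  (X=1, U=2, Y=1, Z=1, W=0) weight 1/546
  (X=1, U=2, Y=2, Z=1, W=0) weight 1/182
  (X=2, U=1, Y=0, Z=0, W=1) weight 1/182
  (X=2, U=1, Y=1, Z=0, W=1) weight 1/546
  (X=3, U=2, Y=0, Z=1, W=0) weight 1/182
  … 3 more
Group by X:
  weight(X=0) = 1/80
  weight(X=1) = 1/78
  weight(X=2) = 1/78
  weight(X=3) = 1/78
Total weight = 1/80 + 1/78 + 1/78 + 1/78 = 53/1040
P(X=0 | obs) = 1/80 / 53/1040 = 13/53
P(X=1 | obs) = 1/78 / 53/1040 = 40/159
P(X=2 | obs) = 1/78 / 53/1040 = 40/159
P(X=3 | obs) = 1/78 / 53/1040 = 40/159

P(X = 2 | obs) = 40/159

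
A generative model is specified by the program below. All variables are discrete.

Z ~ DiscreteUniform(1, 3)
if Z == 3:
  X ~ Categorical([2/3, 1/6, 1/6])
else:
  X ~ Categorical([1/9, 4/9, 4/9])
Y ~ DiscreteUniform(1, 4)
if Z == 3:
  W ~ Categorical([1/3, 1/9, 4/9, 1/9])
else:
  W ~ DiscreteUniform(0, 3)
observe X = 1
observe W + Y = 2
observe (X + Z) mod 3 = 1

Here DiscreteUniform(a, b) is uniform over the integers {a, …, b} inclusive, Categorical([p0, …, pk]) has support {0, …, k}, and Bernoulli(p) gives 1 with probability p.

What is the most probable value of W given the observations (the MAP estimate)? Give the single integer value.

Enumerate traces; 2 have nonzero weight after conditioning:
  (Z=3, X=1, Y=1, W=1) weight 1/648
  (Z=3, X=1, Y=2, W=0) weight 1/216
Group by W:
  weight(W=0) = 1/216
  weight(W=1) = 1/648
Total weight = 1/216 + 1/648 = 1/162
P(W=0 | obs) = 1/216 / 1/162 = 3/4
P(W=1 | obs) = 1/648 / 1/162 = 1/4
argmax = 0

argmax_v P(W = v | obs) = 0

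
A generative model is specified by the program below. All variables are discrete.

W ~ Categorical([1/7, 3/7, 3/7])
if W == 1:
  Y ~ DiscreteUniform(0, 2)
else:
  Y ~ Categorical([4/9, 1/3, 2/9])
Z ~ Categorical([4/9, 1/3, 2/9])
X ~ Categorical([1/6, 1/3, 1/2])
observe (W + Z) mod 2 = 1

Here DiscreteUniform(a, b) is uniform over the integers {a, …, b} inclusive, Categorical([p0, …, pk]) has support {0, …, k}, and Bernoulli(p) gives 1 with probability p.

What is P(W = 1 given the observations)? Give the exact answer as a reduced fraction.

P(W = 1 | obs) = 3/5

Enumerate traces; 36 have nonzero weight after conditioning:
  (W=0, Y=0, Z=1, X=0) weight 2/567
  (W=0, Y=0, Z=1, X=1) weight 4/567
  (W=0, Y=0, Z=1, X=2) weight 2/189
  (W=0, Y=1, Z=1, X=0) weight 1/378
  (W=0, Y=1, Z=1, X=1) weight 1/189
  (W=0, Y=1, Z=1, X=2) weight 1/126
  (W=0, Y=2, Z=1, X=0) weight 1/567
  (W=0, Y=2, Z=1, X=1) weight 2/567
  (W=1, Y=0, Z=0, X=0) weight 2/189
  (W=2, Y=0, Z=1, X=0) weight 2/189
  … 26 more
Group by W:
  weight(W=0) = 1/21
  weight(W=1) = 2/7
  weight(W=2) = 1/7
Total weight = 1/21 + 2/7 + 1/7 = 10/21
P(W=0 | obs) = 1/21 / 10/21 = 1/10
P(W=1 | obs) = 2/7 / 10/21 = 3/5
P(W=2 | obs) = 1/7 / 10/21 = 3/10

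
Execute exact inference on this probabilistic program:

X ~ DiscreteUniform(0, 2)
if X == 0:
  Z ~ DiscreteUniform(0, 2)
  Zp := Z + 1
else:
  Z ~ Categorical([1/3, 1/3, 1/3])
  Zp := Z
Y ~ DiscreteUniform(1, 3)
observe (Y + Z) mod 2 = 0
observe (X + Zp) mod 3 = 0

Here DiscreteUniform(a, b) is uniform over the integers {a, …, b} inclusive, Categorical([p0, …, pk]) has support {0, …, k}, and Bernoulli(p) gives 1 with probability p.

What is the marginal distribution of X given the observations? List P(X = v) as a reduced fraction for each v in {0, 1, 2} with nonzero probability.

Enumerate traces; 4 have nonzero weight after conditioning:
  (X=0, Z=2, Y=2) weight 1/27
  (X=1, Z=2, Y=2) weight 1/27
  (X=2, Z=1, Y=1) weight 1/27
  (X=2, Z=1, Y=3) weight 1/27
Group by X:
  weight(X=0) = 1/27
  weight(X=1) = 1/27
  weight(X=2) = 2/27
Total weight = 1/27 + 1/27 + 2/27 = 4/27
P(X=0 | obs) = 1/27 / 4/27 = 1/4
P(X=1 | obs) = 1/27 / 4/27 = 1/4
P(X=2 | obs) = 2/27 / 4/27 = 1/2

P(X=0) = 1/4, P(X=1) = 1/4, P(X=2) = 1/2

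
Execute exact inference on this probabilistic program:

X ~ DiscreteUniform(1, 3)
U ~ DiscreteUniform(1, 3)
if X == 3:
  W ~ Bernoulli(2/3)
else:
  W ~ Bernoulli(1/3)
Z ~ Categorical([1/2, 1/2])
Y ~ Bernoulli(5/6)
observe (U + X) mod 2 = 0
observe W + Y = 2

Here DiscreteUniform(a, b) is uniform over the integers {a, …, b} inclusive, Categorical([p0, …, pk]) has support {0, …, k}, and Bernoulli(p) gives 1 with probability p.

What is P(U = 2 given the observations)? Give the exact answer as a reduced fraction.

Enumerate traces; 10 have nonzero weight after conditioning:
  (X=1, U=1, W=1, Z=0, Y=1) weight 5/324
  (X=1, U=1, W=1, Z=1, Y=1) weight 5/324
  (X=1, U=3, W=1, Z=0, Y=1) weight 5/324
  (X=1, U=3, W=1, Z=1, Y=1) weight 5/324
  (X=2, U=2, W=1, Z=0, Y=1) weight 5/324
  (X=2, U=2, W=1, Z=1, Y=1) weight 5/324
  (X=3, U=1, W=1, Z=0, Y=1) weight 5/162
  (X=3, U=1, W=1, Z=1, Y=1) weight 5/162
  … 2 more
Group by U:
  weight(U=1) = 5/54
  weight(U=2) = 5/162
  weight(U=3) = 5/54
Total weight = 5/54 + 5/162 + 5/54 = 35/162
P(U=1 | obs) = 5/54 / 35/162 = 3/7
P(U=2 | obs) = 5/162 / 35/162 = 1/7
P(U=3 | obs) = 5/54 / 35/162 = 3/7

P(U = 2 | obs) = 1/7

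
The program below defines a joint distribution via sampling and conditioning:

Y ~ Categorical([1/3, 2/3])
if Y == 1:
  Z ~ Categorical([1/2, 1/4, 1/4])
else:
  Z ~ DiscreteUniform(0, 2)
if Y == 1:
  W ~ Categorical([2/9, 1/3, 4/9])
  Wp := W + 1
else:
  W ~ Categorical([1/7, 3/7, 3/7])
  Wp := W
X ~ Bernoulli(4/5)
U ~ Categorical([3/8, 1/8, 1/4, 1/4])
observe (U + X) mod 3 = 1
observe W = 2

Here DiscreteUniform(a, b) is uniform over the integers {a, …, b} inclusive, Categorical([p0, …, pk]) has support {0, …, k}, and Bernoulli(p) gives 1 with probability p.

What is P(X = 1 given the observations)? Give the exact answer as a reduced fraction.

P(X = 1 | obs) = 20/21

Enumerate traces; 18 have nonzero weight after conditioning:
  (Y=0, Z=0, W=2, X=0, U=1) weight 1/840
  (Y=0, Z=0, W=2, X=1, U=0) weight 1/70
  (Y=0, Z=0, W=2, X=1, U=3) weight 1/105
  (Y=0, Z=1, W=2, X=0, U=1) weight 1/840
  (Y=0, Z=1, W=2, X=1, U=0) weight 1/70
  (Y=0, Z=1, W=2, X=1, U=3) weight 1/105
  (Y=0, Z=2, W=2, X=0, U=1) weight 1/840
  (Y=0, Z=2, W=2, X=1, U=0) weight 1/70
  … 10 more
Group by X:
  weight(X=0) = 83/7560
  weight(X=1) = 83/378
Total weight = 83/7560 + 83/378 = 83/360
P(X=0 | obs) = 83/7560 / 83/360 = 1/21
P(X=1 | obs) = 83/378 / 83/360 = 20/21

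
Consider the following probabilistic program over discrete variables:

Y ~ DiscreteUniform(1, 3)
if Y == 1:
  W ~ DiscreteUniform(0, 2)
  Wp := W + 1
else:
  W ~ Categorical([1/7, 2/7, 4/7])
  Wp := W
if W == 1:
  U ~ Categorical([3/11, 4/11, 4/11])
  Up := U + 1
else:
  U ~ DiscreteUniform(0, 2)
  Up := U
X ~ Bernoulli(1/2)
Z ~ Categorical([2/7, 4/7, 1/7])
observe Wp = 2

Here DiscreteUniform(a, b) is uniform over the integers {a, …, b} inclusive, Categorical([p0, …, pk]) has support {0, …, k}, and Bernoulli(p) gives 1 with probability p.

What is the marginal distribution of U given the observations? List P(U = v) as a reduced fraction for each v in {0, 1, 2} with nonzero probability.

Enumerate traces; 54 have nonzero weight after conditioning:
  (Y=1, W=1, U=0, X=0, Z=0) weight 1/231
  (Y=1, W=1, U=0, X=0, Z=1) weight 2/231
  (Y=1, W=1, U=0, X=0, Z=2) weight 1/462
  (Y=1, W=1, U=0, X=1, Z=0) weight 1/231
  (Y=1, W=1, U=0, X=1, Z=1) weight 2/231
  (Y=1, W=1, U=0, X=1, Z=2) weight 1/462
  (Y=1, W=1, U=1, X=0, Z=0) weight 4/693
  (Y=1, W=1, U=1, X=0, Z=1) weight 8/693
  (Y=1, W=1, U=2, X=0, Z=0) weight 4/693
  … 45 more
Group by U:
  weight(U=0) = 109/693
  weight(U=1) = 116/693
  weight(U=2) = 116/693
Total weight = 109/693 + 116/693 + 116/693 = 31/63
P(U=0 | obs) = 109/693 / 31/63 = 109/341
P(U=1 | obs) = 116/693 / 31/63 = 116/341
P(U=2 | obs) = 116/693 / 31/63 = 116/341

P(U=0) = 109/341, P(U=1) = 116/341, P(U=2) = 116/341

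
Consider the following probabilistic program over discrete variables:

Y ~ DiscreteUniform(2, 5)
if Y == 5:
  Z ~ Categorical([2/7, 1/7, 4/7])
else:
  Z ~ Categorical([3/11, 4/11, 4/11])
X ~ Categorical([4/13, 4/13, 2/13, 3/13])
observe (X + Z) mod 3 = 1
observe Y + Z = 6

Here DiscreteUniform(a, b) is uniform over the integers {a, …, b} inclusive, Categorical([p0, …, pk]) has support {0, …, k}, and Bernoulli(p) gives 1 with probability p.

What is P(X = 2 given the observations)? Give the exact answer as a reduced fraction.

Enumerate traces; 3 have nonzero weight after conditioning:
  (Y=4, Z=2, X=2) weight 2/143
  (Y=5, Z=1, X=0) weight 1/91
  (Y=5, Z=1, X=3) weight 3/364
Group by X:
  weight(X=0) = 1/91
  weight(X=2) = 2/143
  weight(X=3) = 3/364
Total weight = 1/91 + 2/143 + 3/364 = 19/572
P(X=0 | obs) = 1/91 / 19/572 = 44/133
P(X=2 | obs) = 2/143 / 19/572 = 8/19
P(X=3 | obs) = 3/364 / 19/572 = 33/133

P(X = 2 | obs) = 8/19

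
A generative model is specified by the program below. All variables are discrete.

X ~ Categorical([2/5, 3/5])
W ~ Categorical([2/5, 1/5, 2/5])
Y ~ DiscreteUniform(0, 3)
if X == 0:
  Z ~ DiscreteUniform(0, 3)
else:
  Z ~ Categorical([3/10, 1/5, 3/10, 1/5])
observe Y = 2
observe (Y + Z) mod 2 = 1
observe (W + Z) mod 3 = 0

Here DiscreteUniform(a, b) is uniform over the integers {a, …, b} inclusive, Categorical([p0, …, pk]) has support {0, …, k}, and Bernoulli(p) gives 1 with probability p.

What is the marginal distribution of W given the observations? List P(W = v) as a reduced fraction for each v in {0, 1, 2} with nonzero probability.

P(W=0) = 1/2, P(W=2) = 1/2

Enumerate traces; 4 have nonzero weight after conditioning:
  (X=0, W=0, Y=2, Z=3) weight 1/100
  (X=0, W=2, Y=2, Z=1) weight 1/100
  (X=1, W=0, Y=2, Z=3) weight 3/250
  (X=1, W=2, Y=2, Z=1) weight 3/250
Group by W:
  weight(W=0) = 11/500
  weight(W=2) = 11/500
Total weight = 11/500 + 11/500 = 11/250
P(W=0 | obs) = 11/500 / 11/250 = 1/2
P(W=2 | obs) = 11/500 / 11/250 = 1/2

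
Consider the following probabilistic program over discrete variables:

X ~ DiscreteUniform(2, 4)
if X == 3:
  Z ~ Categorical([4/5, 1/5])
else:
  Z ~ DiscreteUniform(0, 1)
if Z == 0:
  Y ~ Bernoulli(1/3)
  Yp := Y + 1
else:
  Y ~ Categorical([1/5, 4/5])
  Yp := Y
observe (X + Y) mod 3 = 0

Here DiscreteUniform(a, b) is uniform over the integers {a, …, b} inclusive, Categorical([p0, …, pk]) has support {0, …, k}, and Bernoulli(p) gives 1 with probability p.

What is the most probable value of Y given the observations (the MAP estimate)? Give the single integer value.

argmax_v P(Y = v | obs) = 0

Enumerate traces; 4 have nonzero weight after conditioning:
  (X=2, Z=0, Y=1) weight 1/18
  (X=2, Z=1, Y=1) weight 2/15
  (X=3, Z=0, Y=0) weight 8/45
  (X=3, Z=1, Y=0) weight 1/75
Group by Y:
  weight(Y=0) = 43/225
  weight(Y=1) = 17/90
Total weight = 43/225 + 17/90 = 19/50
P(Y=0 | obs) = 43/225 / 19/50 = 86/171
P(Y=1 | obs) = 17/90 / 19/50 = 85/171
argmax = 0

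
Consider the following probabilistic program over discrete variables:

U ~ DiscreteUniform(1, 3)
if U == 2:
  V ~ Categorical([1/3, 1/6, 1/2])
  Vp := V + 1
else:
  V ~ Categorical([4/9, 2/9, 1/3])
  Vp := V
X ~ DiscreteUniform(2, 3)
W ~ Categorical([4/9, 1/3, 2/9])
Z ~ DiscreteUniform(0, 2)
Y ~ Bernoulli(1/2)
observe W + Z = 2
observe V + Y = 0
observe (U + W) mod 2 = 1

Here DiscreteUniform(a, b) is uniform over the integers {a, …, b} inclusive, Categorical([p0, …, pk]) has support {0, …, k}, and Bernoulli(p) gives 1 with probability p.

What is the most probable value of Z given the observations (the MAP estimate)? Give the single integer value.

argmax_v P(Z = v | obs) = 2

Enumerate traces; 10 have nonzero weight after conditioning:
  (U=1, V=0, X=2, W=0, Z=2, Y=0) weight 4/729
  (U=1, V=0, X=2, W=2, Z=0, Y=0) weight 2/729
  (U=1, V=0, X=3, W=0, Z=2, Y=0) weight 4/729
  (U=1, V=0, X=3, W=2, Z=0, Y=0) weight 2/729
  (U=2, V=0, X=2, W=1, Z=1, Y=0) weight 1/324
  (U=2, V=0, X=3, W=1, Z=1, Y=0) weight 1/324
  (U=3, V=0, X=2, W=0, Z=2, Y=0) weight 4/729
  (U=3, V=0, X=2, W=2, Z=0, Y=0) weight 2/729
  … 2 more
Group by Z:
  weight(Z=0) = 8/729
  weight(Z=1) = 1/162
  weight(Z=2) = 16/729
Total weight = 8/729 + 1/162 + 16/729 = 19/486
P(Z=0 | obs) = 8/729 / 19/486 = 16/57
P(Z=1 | obs) = 1/162 / 19/486 = 3/19
P(Z=2 | obs) = 16/729 / 19/486 = 32/57
argmax = 2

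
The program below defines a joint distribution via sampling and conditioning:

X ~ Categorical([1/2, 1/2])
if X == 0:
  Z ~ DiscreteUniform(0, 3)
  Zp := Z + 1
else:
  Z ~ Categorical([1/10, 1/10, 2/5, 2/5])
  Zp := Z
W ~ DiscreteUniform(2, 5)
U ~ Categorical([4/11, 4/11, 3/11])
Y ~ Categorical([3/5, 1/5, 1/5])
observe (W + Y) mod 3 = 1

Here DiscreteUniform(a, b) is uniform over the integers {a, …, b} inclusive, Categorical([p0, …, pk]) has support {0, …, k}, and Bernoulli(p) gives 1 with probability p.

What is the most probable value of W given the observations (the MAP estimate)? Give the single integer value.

Enumerate traces; 96 have nonzero weight after conditioning:
  (X=0, Z=0, W=2, U=0, Y=2) weight 1/440
  (X=0, Z=0, W=2, U=1, Y=2) weight 1/440
  (X=0, Z=0, W=2, U=2, Y=2) weight 3/1760
  (X=0, Z=0, W=3, U=0, Y=1) weight 1/440
  (X=0, Z=0, W=3, U=1, Y=1) weight 1/440
  (X=0, Z=0, W=3, U=2, Y=1) weight 3/1760
  (X=0, Z=0, W=4, U=0, Y=0) weight 3/440
  (X=0, Z=0, W=4, U=1, Y=0) weight 3/440
  (X=0, Z=0, W=5, U=0, Y=2) weight 1/440
  … 87 more
Group by W:
  weight(W=2) = 1/20
  weight(W=3) = 1/20
  weight(W=4) = 3/20
  weight(W=5) = 1/20
Total weight = 1/20 + 1/20 + 3/20 + 1/20 = 3/10
P(W=2 | obs) = 1/20 / 3/10 = 1/6
P(W=3 | obs) = 1/20 / 3/10 = 1/6
P(W=4 | obs) = 3/20 / 3/10 = 1/2
P(W=5 | obs) = 1/20 / 3/10 = 1/6
argmax = 4

argmax_v P(W = v | obs) = 4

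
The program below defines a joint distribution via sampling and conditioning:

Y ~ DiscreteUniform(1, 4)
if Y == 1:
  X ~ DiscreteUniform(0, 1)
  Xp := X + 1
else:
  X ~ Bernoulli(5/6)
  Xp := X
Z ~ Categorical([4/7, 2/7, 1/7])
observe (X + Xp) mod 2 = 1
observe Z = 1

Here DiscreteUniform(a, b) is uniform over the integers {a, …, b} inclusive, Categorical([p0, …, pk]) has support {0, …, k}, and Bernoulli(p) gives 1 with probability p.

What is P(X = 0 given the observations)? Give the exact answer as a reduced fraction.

Enumerate traces; 2 have nonzero weight after conditioning:
  (Y=1, X=0, Z=1) weight 1/28
  (Y=1, X=1, Z=1) weight 1/28
Group by X:
  weight(X=0) = 1/28
  weight(X=1) = 1/28
Total weight = 1/28 + 1/28 = 1/14
P(X=0 | obs) = 1/28 / 1/14 = 1/2
P(X=1 | obs) = 1/28 / 1/14 = 1/2

P(X = 0 | obs) = 1/2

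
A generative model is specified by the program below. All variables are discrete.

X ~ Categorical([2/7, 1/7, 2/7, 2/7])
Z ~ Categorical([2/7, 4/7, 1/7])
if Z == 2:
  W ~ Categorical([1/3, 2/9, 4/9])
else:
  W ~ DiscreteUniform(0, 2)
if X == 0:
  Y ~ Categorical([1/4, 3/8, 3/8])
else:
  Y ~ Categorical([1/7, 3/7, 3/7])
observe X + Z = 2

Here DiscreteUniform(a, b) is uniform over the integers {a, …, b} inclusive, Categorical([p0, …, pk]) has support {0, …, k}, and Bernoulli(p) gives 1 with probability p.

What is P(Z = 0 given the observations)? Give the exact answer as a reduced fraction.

Enumerate traces; 27 have nonzero weight after conditioning:
  (X=0, Z=2, W=0, Y=0) weight 1/294
  (X=0, Z=2, W=0, Y=1) weight 1/196
  (X=0, Z=2, W=0, Y=2) weight 1/196
  (X=0, Z=2, W=1, Y=0) weight 1/441
  (X=0, Z=2, W=1, Y=1) weight 1/294
  (X=0, Z=2, W=1, Y=2) weight 1/294
  (X=0, Z=2, W=2, Y=0) weight 2/441
  (X=0, Z=2, W=2, Y=1) weight 1/147
  (X=1, Z=1, W=0, Y=0) weight 4/1029
  (X=2, Z=0, W=0, Y=0) weight 4/1029
  … 17 more
Group by Z:
  weight(Z=0) = 4/49
  weight(Z=1) = 4/49
  weight(Z=2) = 2/49
Total weight = 4/49 + 4/49 + 2/49 = 10/49
P(Z=0 | obs) = 4/49 / 10/49 = 2/5
P(Z=1 | obs) = 4/49 / 10/49 = 2/5
P(Z=2 | obs) = 2/49 / 10/49 = 1/5

P(Z = 0 | obs) = 2/5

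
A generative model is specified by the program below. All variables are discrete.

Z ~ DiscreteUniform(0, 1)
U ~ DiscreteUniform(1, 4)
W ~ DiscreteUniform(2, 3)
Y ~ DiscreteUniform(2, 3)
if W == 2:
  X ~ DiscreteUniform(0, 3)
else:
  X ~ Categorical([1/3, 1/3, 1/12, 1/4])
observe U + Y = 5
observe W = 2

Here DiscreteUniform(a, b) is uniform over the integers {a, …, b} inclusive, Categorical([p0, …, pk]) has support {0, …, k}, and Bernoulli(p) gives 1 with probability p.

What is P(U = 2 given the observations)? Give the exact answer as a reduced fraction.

P(U = 2 | obs) = 1/2

Enumerate traces; 16 have nonzero weight after conditioning:
  (Z=0, U=2, W=2, Y=3, X=0) weight 1/128
  (Z=0, U=2, W=2, Y=3, X=1) weight 1/128
  (Z=0, U=2, W=2, Y=3, X=2) weight 1/128
  (Z=0, U=2, W=2, Y=3, X=3) weight 1/128
  (Z=0, U=3, W=2, Y=2, X=0) weight 1/128
  (Z=0, U=3, W=2, Y=2, X=1) weight 1/128
  (Z=0, U=3, W=2, Y=2, X=2) weight 1/128
  (Z=0, U=3, W=2, Y=2, X=3) weight 1/128
  … 8 more
Group by U:
  weight(U=2) = 1/16
  weight(U=3) = 1/16
Total weight = 1/16 + 1/16 = 1/8
P(U=2 | obs) = 1/16 / 1/8 = 1/2
P(U=3 | obs) = 1/16 / 1/8 = 1/2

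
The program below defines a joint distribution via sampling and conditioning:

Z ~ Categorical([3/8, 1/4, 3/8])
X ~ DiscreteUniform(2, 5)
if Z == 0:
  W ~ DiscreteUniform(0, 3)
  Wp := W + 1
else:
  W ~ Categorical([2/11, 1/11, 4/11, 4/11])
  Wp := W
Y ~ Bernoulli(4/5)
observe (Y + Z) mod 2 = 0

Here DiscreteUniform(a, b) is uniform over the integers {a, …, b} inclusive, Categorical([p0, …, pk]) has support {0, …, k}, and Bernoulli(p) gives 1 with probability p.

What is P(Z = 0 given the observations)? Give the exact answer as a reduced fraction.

Enumerate traces; 48 have nonzero weight after conditioning:
  (Z=0, X=2, W=0, Y=0) weight 3/640
  (Z=0, X=2, W=1, Y=0) weight 3/640
  (Z=0, X=2, W=2, Y=0) weight 3/640
  (Z=0, X=2, W=3, Y=0) weight 3/640
  (Z=0, X=3, W=0, Y=0) weight 3/640
  (Z=0, X=3, W=1, Y=0) weight 3/640
  (Z=0, X=3, W=2, Y=0) weight 3/640
  (Z=0, X=3, W=3, Y=0) weight 3/640
  (Z=1, X=2, W=0, Y=1) weight 1/110
  (Z=2, X=2, W=0, Y=0) weight 3/880
  … 38 more
Group by Z:
  weight(Z=0) = 3/40
  weight(Z=1) = 1/5
  weight(Z=2) = 3/40
Total weight = 3/40 + 1/5 + 3/40 = 7/20
P(Z=0 | obs) = 3/40 / 7/20 = 3/14
P(Z=1 | obs) = 1/5 / 7/20 = 4/7
P(Z=2 | obs) = 3/40 / 7/20 = 3/14

P(Z = 0 | obs) = 3/14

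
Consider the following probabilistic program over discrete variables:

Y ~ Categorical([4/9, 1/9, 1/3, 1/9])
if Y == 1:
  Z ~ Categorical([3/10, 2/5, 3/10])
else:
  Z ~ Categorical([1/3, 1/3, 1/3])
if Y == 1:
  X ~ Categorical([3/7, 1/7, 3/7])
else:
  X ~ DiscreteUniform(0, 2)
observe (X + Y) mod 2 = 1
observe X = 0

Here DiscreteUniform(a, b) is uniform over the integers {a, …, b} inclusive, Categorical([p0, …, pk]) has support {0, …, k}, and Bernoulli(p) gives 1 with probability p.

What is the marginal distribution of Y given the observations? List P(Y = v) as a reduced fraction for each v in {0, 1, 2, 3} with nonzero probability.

P(Y=1) = 9/16, P(Y=3) = 7/16

Enumerate traces; 6 have nonzero weight after conditioning:
  (Y=1, Z=0, X=0) weight 1/70
  (Y=1, Z=1, X=0) weight 2/105
  (Y=1, Z=2, X=0) weight 1/70
  (Y=3, Z=0, X=0) weight 1/81
  (Y=3, Z=1, X=0) weight 1/81
  (Y=3, Z=2, X=0) weight 1/81
Group by Y:
  weight(Y=1) = 1/21
  weight(Y=3) = 1/27
Total weight = 1/21 + 1/27 = 16/189
P(Y=1 | obs) = 1/21 / 16/189 = 9/16
P(Y=3 | obs) = 1/27 / 16/189 = 7/16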